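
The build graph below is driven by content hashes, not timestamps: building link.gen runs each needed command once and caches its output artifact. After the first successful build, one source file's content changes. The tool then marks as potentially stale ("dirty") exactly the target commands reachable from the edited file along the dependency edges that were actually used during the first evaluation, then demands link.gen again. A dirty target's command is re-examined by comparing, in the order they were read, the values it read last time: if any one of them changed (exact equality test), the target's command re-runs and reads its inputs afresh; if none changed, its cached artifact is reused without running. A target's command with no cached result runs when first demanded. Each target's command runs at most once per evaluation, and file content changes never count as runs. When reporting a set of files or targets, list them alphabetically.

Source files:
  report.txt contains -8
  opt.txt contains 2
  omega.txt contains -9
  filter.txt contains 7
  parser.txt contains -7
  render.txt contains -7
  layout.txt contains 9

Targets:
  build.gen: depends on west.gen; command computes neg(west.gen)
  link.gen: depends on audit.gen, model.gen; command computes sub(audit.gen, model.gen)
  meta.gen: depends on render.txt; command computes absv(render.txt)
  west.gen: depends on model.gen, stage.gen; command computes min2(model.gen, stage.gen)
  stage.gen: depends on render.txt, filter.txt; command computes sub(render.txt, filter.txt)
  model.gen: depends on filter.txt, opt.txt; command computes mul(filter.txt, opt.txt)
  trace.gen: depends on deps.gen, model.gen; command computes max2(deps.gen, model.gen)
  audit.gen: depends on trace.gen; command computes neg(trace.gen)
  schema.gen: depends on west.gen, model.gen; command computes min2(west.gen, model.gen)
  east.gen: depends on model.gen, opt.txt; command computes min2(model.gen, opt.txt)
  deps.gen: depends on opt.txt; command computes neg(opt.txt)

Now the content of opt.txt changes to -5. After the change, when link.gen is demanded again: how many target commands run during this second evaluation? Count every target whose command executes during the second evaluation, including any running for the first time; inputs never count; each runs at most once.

Run set: audit.gen, deps.gen, link.gen, model.gen, trace.gen (5 run).

Initial pass — values computed on the first demand:
  deps.gen = neg(2) = -2
  model.gen = mul(7, 2) = 14
  trace.gen = max2(-2, 14) = 14
  audit.gen = neg(14) = -14
  link.gen = sub(-14, 14) = -28

Second demand — change propagation:
  deps.gen: re-runs because opt.txt 2->-5; new result 5.
  model.gen: re-runs because opt.txt 2->-5; new result -35.
  trace.gen: re-runs because deps.gen -2->5; model.gen 14->-35; new result 5.
  audit.gen: re-runs because trace.gen 14->5; new result -5.
  link.gen: re-runs because audit.gen -14->-5; model.gen 14->-35; new result 30.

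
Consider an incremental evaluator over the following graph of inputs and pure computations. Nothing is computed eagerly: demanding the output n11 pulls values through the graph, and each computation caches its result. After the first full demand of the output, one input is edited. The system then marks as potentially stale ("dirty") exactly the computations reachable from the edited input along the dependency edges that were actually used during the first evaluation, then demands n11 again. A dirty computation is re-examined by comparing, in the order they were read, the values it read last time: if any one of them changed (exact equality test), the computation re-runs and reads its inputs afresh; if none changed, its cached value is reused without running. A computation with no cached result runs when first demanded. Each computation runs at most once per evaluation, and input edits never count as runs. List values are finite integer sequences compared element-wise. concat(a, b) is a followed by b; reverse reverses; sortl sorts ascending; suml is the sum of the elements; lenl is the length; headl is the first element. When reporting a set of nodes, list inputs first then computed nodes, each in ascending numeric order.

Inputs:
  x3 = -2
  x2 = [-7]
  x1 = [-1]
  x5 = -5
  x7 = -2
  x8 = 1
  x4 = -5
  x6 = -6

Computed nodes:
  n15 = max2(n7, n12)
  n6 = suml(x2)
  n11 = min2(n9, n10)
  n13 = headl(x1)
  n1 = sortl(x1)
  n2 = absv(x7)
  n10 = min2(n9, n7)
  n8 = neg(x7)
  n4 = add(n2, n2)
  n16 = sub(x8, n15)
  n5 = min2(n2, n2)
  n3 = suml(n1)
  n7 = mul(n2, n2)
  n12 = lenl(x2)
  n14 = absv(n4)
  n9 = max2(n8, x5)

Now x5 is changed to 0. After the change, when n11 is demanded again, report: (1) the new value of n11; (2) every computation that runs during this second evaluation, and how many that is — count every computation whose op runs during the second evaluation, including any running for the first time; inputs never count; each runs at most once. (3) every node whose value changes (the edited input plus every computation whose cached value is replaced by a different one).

n11 now evaluates to 2.
Run set: n9 (1 run).
Changed values: x5.
The important point: n9 recomputes to an identical value, and the output ends up unchanged.

Initial pass — values computed on the first demand:
  n2 = absv(-2) = 2
  n7 = mul(2, 2) = 4
  n8 = neg(-2) = 2
  n9 = max2(2, -5) = 2
  n10 = min2(2, 4) = 2
  n11 = min2(2, 2) = 2

Second demand — change propagation:
  n9: re-runs because x5 -5->0; new result 2 (unchanged).
  n10: re-examined; everything it read last time is the same (n9 unchanged, n7 unchanged) — cache 2 kept, no run.
  n11: re-examined; everything it read last time is the same (n9 unchanged, n10 unchanged) — cache 2 kept, no run.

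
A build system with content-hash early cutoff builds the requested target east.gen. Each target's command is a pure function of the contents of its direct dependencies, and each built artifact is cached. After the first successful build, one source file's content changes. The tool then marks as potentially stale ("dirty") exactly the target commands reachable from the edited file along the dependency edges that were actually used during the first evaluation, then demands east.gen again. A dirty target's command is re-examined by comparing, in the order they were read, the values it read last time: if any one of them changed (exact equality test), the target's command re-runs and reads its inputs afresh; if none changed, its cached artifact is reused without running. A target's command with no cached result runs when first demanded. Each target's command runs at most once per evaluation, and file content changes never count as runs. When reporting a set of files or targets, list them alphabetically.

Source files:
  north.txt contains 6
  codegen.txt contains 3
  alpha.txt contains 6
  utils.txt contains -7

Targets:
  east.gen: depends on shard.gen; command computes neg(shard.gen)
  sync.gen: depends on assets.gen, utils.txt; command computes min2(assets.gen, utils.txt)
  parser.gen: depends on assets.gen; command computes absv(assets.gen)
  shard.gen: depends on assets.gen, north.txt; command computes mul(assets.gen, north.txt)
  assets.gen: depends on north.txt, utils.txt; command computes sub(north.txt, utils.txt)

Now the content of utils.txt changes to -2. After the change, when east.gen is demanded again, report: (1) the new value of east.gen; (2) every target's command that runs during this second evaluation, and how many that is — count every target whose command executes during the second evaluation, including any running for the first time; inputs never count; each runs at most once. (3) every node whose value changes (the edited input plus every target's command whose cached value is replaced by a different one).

New value of east.gen: -48.
Target commands that run: assets.gen, east.gen, shard.gen — 3 in total.
Values that change: assets.gen, east.gen, shard.gen, utils.txt.

First evaluation (everything demanded from the output):
  assets.gen = sub(6, -7) = 13
  shard.gen = mul(13, 6) = 78
  east.gen = neg(78) = -78

Propagation after the edit:
  assets.gen: runs — utils.txt -7->-2; result 8.
  shard.gen: runs — assets.gen 13->8; result 48.
  east.gen: runs — shard.gen 78->48; result -48.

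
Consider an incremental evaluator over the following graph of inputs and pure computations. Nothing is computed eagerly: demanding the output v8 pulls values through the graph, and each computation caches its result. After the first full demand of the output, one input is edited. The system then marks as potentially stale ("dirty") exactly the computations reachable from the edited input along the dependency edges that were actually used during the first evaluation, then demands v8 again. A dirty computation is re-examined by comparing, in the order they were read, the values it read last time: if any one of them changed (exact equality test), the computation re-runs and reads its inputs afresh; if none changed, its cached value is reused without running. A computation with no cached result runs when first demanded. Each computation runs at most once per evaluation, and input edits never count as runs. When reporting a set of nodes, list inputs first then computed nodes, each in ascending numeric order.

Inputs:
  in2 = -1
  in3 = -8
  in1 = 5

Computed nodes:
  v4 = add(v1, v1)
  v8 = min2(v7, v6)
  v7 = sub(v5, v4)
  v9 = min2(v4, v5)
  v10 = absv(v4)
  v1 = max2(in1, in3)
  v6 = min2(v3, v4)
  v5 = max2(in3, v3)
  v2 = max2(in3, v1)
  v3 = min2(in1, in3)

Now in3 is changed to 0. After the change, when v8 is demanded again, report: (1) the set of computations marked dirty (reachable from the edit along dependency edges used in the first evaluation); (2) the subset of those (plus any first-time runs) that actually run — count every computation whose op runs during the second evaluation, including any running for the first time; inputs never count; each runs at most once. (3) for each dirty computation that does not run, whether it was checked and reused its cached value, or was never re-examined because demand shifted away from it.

Dirty set: v1, v3, v4, v5, v6, v7, v8.
Run set: v1, v3, v5, v6, v7, v8 (6 run).
Re-examined without running (cache reused): v4.
The important point: at v4 every value read last time is unchanged, so the dirty flag clears without a run.

Initial pass — values computed on the first demand:
  v1 = max2(5, -8) = 5
  v3 = min2(5, -8) = -8
  v4 = add(5, 5) = 10
  v5 = max2(-8, -8) = -8
  v6 = min2(-8, 10) = -8
  v7 = sub(-8, 10) = -18
  v8 = min2(-18, -8) = -18

Second demand — change propagation:
  v1: re-runs because in3 -8->0; new result 5 (unchanged).
  v3: re-runs because in3 -8->0; new result 0.
  v4: re-examined; everything it read last time is the same (v1 unchanged, v1 unchanged) — cache 10 kept, no run.
  v5: re-runs because in3 -8->0; v3 -8->0; new result 0.
  v6: re-runs because v3 -8->0; new result 0.
  v7: re-runs because v5 -8->0; new result -10.
  v8: re-runs because v7 -18->-10; v6 -8->0; new result -10.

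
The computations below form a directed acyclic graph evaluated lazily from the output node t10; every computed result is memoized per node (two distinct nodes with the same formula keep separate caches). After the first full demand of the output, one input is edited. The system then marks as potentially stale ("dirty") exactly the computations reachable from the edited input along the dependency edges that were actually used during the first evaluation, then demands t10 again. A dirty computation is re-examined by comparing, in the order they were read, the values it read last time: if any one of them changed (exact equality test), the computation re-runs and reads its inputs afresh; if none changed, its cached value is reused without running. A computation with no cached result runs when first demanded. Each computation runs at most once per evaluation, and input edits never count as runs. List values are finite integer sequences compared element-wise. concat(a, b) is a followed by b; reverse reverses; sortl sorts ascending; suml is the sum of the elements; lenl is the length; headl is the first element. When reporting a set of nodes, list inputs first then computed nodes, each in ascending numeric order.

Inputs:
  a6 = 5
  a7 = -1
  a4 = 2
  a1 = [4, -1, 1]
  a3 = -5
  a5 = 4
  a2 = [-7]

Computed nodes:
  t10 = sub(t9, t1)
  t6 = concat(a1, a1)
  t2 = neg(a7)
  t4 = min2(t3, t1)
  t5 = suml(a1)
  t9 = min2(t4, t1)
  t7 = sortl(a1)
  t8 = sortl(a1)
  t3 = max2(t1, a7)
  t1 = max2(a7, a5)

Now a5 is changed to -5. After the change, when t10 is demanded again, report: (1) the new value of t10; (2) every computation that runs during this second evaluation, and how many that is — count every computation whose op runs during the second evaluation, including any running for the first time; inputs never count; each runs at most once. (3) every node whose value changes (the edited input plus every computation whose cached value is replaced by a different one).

Demanding t10 again yields 0.
5 computations run: t1, t3, t4, t9, t10.
The nodes whose values change: a5, t1, t3, t4, t9.

First demand of the output computes:
  t1 = max2(-1, 4) = 4
  t3 = max2(4, -1) = 4
  t4 = min2(4, 4) = 4
  t9 = min2(4, 4) = 4
  t10 = sub(4, 4) = 0

After the edit, cleaning proceeds:
  t1: a read changed (a5 4->-5) — executes, giving -1.
  t3: a read changed (t1 4->-1) — executes, giving -1.
  t4: a read changed (t3 4->-1; t1 4->-1) — executes, giving -1.
  t9: a read changed (t4 4->-1; t1 4->-1) — executes, giving -1.
  t10: a read changed (t9 4->-1; t1 4->-1) — executes, giving 0 — identical to its old value.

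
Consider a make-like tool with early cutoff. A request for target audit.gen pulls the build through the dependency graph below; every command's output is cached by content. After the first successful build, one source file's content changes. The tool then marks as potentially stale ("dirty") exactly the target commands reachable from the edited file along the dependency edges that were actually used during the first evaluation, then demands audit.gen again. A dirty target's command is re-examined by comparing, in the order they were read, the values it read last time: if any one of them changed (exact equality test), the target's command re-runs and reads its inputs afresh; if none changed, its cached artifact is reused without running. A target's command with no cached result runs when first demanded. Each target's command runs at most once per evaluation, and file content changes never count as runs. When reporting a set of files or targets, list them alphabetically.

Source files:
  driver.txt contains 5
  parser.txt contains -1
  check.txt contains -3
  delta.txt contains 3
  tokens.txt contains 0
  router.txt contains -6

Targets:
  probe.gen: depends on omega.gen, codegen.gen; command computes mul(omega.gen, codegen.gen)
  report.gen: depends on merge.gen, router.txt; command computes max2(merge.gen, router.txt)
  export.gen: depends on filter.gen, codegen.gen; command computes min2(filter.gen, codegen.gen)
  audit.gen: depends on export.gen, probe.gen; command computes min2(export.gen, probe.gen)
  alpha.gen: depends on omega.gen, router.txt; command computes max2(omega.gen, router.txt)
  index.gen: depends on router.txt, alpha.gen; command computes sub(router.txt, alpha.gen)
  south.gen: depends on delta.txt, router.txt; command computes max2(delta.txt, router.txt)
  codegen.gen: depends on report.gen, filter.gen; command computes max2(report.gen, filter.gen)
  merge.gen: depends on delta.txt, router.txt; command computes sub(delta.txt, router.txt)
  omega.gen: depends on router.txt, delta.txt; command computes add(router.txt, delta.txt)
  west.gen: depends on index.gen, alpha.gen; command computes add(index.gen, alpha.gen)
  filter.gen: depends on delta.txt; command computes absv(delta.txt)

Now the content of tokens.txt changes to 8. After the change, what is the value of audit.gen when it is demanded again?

Demanding audit.gen again yields -27.
Note the shortcut — nothing in the graph depends on tokens.txt at all, so no recomputation happens.

First demand of the output computes:
  filter.gen = absv(3) = 3
  merge.gen = sub(3, -6) = 9
  omega.gen = add(-6, 3) = -3
  report.gen = max2(9, -6) = 9
  codegen.gen = max2(9, 3) = 9
  export.gen = min2(3, 9) = 3
  probe.gen = mul(-3, 9) = -27
  audit.gen = min2(3, -27) = -27

After the edit, cleaning proceeds:
  no node depends on tokens.txt at all; the second demand re-runs nothing.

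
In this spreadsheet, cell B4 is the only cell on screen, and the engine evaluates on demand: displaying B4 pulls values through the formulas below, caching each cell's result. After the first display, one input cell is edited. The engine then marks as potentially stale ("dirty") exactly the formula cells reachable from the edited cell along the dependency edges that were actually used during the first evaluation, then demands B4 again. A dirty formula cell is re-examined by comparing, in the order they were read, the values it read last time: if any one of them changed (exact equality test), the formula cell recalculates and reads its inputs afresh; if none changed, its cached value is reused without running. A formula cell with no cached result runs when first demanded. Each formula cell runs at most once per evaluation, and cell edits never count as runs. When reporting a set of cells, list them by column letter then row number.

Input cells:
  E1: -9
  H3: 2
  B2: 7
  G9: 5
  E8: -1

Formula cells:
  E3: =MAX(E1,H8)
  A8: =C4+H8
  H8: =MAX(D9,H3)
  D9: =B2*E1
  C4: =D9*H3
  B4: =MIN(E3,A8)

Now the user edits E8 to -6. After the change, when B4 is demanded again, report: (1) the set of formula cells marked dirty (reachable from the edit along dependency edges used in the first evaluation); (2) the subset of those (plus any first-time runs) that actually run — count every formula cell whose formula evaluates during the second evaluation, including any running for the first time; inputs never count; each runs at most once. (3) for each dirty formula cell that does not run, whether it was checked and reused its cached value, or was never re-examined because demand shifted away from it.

Dirty set: none.
Run set: none (0 run).
All dirty formula cells ended up running.
The important point: nothing the output needs ever reads E8, so the edit is invisible to it.

Initial pass — values computed on the first demand:
  D9 = 7 * -9 = -63
  C4 = -63 * 2 = -126
  H8 = MAX(-63, 2) = 2
  A8 = -126 + 2 = -124
  E3 = MAX(-9, 2) = 2
  B4 = MIN(2, -124) = -124

Second demand — change propagation:
  no demanded computation ever read E8, so the edit dirties nothing and nothing runs.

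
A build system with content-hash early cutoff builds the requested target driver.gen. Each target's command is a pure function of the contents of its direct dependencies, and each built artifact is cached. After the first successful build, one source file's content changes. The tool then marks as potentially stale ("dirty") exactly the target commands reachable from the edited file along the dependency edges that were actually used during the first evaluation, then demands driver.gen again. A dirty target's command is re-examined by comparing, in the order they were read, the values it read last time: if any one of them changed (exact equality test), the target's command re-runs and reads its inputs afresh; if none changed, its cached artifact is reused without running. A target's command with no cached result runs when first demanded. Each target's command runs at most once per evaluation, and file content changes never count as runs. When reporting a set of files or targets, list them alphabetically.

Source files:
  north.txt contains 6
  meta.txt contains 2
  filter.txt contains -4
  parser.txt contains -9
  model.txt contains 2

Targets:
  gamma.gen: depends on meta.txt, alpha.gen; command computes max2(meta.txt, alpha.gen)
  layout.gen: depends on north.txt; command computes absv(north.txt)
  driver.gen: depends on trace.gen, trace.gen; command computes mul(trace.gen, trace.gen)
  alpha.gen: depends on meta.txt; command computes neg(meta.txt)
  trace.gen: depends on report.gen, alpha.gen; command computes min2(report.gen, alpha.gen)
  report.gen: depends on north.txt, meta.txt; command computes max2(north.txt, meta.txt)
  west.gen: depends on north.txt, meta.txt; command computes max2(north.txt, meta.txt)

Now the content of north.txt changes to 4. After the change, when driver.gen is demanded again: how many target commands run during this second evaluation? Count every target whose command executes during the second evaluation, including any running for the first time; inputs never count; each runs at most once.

Target commands that run: report.gen, trace.gen — 2 in total.
Key observation: the change is absorbed at trace.gen — it re-runs but produces the same value, and the output's value is unchanged.

First evaluation (everything demanded from the output):
  alpha.gen = neg(2) = -2
  report.gen = max2(6, 2) = 6
  trace.gen = min2(6, -2) = -2
  driver.gen = mul(-2, -2) = 4

Propagation after the edit:
  report.gen: runs — north.txt 6->4; result 4.
  trace.gen: runs — report.gen 6->4; result -2 (same value as before).
  driver.gen: checked — values it read are unchanged (trace.gen unchanged, trace.gen unchanged); reused cached 4 without running.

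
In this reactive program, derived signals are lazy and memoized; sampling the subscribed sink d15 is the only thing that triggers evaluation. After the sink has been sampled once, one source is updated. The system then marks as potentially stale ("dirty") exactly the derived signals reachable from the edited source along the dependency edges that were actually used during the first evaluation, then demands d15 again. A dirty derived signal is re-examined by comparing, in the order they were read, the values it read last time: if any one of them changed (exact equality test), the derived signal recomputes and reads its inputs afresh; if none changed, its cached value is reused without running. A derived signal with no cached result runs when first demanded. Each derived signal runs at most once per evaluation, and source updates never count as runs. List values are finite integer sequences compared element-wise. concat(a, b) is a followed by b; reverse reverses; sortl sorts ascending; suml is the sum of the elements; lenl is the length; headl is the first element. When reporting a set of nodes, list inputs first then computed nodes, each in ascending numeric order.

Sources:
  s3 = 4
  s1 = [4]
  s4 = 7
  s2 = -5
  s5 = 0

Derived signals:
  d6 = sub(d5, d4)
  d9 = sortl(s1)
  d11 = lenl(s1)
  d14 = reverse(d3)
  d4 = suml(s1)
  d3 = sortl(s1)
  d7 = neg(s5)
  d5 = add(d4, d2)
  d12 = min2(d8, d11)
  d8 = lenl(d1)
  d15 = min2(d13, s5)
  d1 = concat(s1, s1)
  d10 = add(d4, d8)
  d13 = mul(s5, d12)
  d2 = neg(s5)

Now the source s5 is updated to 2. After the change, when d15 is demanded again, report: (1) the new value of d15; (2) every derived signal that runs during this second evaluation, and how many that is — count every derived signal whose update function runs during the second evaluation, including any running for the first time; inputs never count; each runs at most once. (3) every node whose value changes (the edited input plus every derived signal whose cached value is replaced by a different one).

Demanding d15 again yields 2.
2 derived signals run: d13, d15.
The nodes whose values change: s5, d13, d15.

First demand of the output computes:
  d1 = concat([4], [4]) = [4, 4]
  d8 = lenl([4, 4]) = 2
  d11 = lenl([4]) = 1
  d12 = min2(2, 1) = 1
  d13 = mul(0, 1) = 0
  d15 = min2(0, 0) = 0

After the edit, cleaning proceeds:
  d13: a read changed (s5 0->2) — executes, giving 2.
  d15: a read changed (d13 0->2; s5 0->2) — executes, giving 2.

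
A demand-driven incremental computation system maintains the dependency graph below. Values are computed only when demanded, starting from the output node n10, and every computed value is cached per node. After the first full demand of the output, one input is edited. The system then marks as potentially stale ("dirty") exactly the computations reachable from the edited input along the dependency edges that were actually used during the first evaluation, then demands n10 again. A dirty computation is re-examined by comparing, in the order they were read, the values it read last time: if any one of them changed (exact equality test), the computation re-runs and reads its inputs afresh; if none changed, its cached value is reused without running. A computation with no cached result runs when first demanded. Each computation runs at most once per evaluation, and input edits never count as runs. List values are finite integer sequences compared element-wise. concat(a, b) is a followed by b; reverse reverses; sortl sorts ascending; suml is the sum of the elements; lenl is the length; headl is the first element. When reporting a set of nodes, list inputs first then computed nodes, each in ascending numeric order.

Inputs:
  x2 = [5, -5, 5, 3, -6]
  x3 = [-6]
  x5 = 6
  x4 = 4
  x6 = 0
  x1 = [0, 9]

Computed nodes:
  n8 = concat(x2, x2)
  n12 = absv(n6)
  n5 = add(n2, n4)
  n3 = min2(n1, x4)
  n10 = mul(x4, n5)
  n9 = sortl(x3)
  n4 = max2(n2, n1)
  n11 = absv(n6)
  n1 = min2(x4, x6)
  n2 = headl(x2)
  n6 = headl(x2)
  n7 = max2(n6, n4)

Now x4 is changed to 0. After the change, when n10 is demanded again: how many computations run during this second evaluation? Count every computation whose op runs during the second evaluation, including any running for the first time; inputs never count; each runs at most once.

Computations that run: n1, n10 — 2 in total.
Key observation: the cutoff stops propagation at n4 — its inputs' values are unchanged, so it reuses its cache.

First evaluation (everything demanded from the output):
  n1 = min2(4, 0) = 0
  n2 = headl([5, -5, 5, 3, -6]) = 5
  n4 = max2(5, 0) = 5
  n5 = add(5, 5) = 10
  n10 = mul(4, 10) = 40

Propagation after the edit:
  n1: runs — x4 4->0; result 0 (same value as before).
  n4: checked — values it read are unchanged (n2 unchanged, n1 unchanged); reused cached 5 without running.
  n5: checked — values it read are unchanged (n2 unchanged, n4 unchanged); reused cached 10 without running.
  n10: runs — x4 4->0; result 0.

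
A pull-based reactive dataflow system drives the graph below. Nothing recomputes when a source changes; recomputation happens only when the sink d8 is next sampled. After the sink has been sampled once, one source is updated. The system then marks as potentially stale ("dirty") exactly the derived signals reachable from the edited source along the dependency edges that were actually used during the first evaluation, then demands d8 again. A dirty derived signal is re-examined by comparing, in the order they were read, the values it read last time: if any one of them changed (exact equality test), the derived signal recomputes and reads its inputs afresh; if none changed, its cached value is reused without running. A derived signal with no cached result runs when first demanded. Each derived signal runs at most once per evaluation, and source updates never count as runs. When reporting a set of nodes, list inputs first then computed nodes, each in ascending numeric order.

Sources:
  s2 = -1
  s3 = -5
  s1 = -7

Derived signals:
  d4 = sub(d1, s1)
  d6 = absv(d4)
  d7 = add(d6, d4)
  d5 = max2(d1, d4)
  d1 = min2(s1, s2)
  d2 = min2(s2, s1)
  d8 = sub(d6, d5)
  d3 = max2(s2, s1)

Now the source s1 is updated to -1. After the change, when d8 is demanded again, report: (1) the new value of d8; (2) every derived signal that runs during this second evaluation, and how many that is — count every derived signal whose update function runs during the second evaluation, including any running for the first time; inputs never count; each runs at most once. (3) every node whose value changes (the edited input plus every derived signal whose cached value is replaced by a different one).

First evaluation (everything demanded from the output):
  d1 = min2(-7, -1) = -7
  d4 = sub(-7, -7) = 0
  d5 = max2(-7, 0) = 0
  d6 = absv(0) = 0
  d8 = sub(0, 0) = 0

Propagation after the edit:
  d1: runs — s1 -7->-1; result -1.
  d4: runs — d1 -7->-1; s1 -7->-1; result 0 (same value as before).
  d5: runs — d1 -7->-1; result 0 (same value as before).
  d6: checked — values it read are unchanged (d4 unchanged); reused cached 0 without running.
  d8: checked — values it read are unchanged (d6 unchanged, d5 unchanged); reused cached 0 without running.

Key observation: the cutoff stops propagation at d6 — its inputs' values are unchanged, so it reuses its cache.

New value of d8: 0.
Derived signals that run: d1, d4, d5 — 3 in total.
Values that change: s1, d1.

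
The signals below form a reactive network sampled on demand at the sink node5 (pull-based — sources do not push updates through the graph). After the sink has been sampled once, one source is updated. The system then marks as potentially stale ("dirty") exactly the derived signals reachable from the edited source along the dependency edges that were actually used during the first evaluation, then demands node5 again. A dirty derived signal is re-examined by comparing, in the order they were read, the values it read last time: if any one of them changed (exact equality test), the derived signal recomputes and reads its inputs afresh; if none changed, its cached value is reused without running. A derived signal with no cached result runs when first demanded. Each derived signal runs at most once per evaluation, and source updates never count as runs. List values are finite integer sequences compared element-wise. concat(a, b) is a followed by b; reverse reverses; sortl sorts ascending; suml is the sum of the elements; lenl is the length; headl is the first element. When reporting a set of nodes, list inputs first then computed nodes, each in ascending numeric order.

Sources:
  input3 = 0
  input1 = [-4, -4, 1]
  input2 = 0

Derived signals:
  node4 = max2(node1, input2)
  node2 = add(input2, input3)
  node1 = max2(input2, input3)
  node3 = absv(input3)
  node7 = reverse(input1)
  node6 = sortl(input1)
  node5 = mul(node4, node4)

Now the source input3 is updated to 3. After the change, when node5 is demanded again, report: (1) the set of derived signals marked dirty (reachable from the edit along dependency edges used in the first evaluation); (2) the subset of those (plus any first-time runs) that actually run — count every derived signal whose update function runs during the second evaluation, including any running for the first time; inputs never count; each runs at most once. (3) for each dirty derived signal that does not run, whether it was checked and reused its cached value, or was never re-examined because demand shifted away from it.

Initial pass — values computed on the first demand:
  node1 = max2(0, 0) = 0
  node4 = max2(0, 0) = 0
  node5 = mul(0, 0) = 0

Second demand — change propagation:
  node1: re-runs because input3 0->3; new result 3.
  node4: re-runs because node1 0->3; new result 3.
  node5: re-runs because node4 0->3; node4 0->3; new result 9.

Dirty set: node1, node4, node5.
Run set: node1, node4, node5 (3 run).
All dirty derived signals ended up running.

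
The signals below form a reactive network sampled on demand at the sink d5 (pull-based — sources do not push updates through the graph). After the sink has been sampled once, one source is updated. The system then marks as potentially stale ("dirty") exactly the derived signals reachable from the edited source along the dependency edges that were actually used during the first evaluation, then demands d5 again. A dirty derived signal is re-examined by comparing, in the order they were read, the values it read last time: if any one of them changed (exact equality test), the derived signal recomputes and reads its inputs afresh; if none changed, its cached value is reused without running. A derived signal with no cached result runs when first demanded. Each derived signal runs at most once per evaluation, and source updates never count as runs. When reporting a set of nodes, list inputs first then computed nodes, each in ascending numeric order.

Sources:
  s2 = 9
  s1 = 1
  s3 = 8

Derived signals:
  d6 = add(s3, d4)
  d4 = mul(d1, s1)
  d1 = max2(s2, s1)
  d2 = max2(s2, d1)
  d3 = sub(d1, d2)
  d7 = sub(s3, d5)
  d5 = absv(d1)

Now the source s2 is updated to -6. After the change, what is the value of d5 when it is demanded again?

d5 now evaluates to 1.

Initial pass — values computed on the first demand:
  d1 = max2(9, 1) = 9
  d5 = absv(9) = 9

Second demand — change propagation:
  d1: re-runs because s2 9->-6; new result 1.
  d5: re-runs because d1 9->1; new result 1.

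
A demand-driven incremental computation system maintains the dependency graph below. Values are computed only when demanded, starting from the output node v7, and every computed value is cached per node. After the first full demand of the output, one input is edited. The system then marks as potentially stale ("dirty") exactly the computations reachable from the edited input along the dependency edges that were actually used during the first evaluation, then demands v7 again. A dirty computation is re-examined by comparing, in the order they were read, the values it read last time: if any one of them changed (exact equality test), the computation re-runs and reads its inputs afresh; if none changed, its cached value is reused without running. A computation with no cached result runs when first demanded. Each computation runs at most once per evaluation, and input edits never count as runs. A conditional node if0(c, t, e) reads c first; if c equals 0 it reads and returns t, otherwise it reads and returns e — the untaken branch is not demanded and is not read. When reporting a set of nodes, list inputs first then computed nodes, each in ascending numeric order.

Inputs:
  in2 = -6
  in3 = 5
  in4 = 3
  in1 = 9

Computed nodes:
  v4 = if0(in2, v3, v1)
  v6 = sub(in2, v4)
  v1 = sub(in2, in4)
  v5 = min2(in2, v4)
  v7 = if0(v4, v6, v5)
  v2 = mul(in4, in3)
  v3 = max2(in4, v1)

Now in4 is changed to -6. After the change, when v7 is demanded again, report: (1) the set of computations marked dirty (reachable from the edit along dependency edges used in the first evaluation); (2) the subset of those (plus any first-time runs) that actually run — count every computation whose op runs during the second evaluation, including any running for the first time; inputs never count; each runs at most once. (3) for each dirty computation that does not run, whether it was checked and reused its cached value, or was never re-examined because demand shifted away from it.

Marked dirty: v1, v4, v5, v7.
Computations that run: v1, v4, v6, v7 — 4 in total.
Never re-examined (demand shifted away): v5.
Key observation: a condition flipped, so demand moved to the other branch — v5 is never re-examined.

First evaluation (everything demanded from the output):
  v1 = sub(-6, 3) = -9
  v4 = if0(in2=-6 -> else branch v1) = -9
  v5 = min2(-6, -9) = -9
  v7 = if0(v4=-9 -> else branch v5) = -9

Propagation after the edit:
  v1: runs — in4 3->-6; result 0.
  v4: runs — v1 -9->0; result 0.
  v5: marked dirty but never re-examined — demand shifted away from it.
  v6: demanded for the first time — runs, produces -6.
  v7: runs — v4 -9->0; result -6.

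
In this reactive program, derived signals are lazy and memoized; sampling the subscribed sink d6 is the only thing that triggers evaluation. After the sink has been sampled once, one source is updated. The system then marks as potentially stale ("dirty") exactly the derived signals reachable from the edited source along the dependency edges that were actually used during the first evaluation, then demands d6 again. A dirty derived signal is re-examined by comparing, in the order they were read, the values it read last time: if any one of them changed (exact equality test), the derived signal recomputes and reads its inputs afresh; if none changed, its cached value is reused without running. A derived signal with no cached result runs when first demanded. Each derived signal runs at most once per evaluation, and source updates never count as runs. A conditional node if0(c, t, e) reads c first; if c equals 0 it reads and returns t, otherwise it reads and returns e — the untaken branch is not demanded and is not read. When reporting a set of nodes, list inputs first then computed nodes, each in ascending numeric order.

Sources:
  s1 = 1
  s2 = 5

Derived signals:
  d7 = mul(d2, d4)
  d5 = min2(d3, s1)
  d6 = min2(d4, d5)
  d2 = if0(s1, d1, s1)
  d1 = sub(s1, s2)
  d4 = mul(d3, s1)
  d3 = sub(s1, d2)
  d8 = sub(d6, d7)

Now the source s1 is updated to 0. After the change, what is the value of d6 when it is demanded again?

First demand of the output computes:
  d2 = if0(s1=1 -> else branch s1) = 1
  d3 = sub(1, 1) = 0
  d4 = mul(0, 1) = 0
  d5 = min2(0, 1) = 0
  d6 = min2(0, 0) = 0

After the edit, cleaning proceeds:
  d1: had never run; runs now, result -5.
  d2: a read changed (s1 1->0; s1 1->0) — executes, giving -5.
  d3: a read changed (s1 1->0; d2 1->-5) — executes, giving 5.
  d4: a read changed (d3 0->5; s1 1->0) — executes, giving 0 — identical to its old value.
  d5: a read changed (d3 0->5; s1 1->0) — executes, giving 0 — identical to its old value.
  d6: dirty, but its reads are unchanged (d4 unchanged, d5 unchanged); cached 0 stands.

Note the branch switch — d1 had no cache and runs now for the first time.

Demanding d6 again yields 0.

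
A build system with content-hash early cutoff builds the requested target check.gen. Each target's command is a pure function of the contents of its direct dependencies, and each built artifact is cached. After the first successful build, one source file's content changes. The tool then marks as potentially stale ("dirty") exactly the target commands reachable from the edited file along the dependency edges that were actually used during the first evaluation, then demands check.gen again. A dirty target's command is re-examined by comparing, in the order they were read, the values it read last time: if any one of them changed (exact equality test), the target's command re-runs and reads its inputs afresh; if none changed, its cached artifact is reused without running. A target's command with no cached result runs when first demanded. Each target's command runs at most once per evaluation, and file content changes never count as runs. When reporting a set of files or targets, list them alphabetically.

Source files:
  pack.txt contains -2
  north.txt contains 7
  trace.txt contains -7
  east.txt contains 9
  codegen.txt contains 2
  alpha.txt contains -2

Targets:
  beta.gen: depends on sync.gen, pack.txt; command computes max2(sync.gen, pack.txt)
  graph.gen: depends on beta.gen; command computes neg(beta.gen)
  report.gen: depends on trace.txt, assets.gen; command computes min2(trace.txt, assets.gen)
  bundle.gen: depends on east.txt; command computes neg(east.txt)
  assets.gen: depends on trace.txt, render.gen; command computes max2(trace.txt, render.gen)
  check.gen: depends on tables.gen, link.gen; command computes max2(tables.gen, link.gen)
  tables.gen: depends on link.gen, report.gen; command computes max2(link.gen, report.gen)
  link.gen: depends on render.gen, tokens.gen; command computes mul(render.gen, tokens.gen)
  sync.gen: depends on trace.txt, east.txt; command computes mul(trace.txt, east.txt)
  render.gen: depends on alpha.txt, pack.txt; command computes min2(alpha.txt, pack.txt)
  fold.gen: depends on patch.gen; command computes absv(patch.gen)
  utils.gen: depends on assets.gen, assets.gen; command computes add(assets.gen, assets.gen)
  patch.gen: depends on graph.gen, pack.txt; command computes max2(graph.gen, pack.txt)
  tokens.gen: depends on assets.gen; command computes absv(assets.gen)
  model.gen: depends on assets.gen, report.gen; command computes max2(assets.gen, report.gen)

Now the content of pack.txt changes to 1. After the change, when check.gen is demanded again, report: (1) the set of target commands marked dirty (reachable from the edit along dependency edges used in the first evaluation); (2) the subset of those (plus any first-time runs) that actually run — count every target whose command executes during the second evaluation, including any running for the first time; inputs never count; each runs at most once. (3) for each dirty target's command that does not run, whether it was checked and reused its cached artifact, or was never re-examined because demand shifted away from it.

First evaluation (everything demanded from the output):
  render.gen = min2(-2, -2) = -2
  assets.gen = max2(-7, -2) = -2
  report.gen = min2(-7, -2) = -7
  tokens.gen = absv(-2) = 2
  link.gen = mul(-2, 2) = -4
  tables.gen = max2(-4, -7) = -4
  check.gen = max2(-4, -4) = -4

Propagation after the edit:
  render.gen: runs — pack.txt -2->1; result -2 (same value as before).
  assets.gen: checked — values it read are unchanged (trace.txt unchanged, render.gen unchanged); reused cached -2 without running.
  report.gen: checked — values it read are unchanged (trace.txt unchanged, assets.gen unchanged); reused cached -7 without running.
  tokens.gen: checked — values it read are unchanged (assets.gen unchanged); reused cached 2 without running.
  link.gen: checked — values it read are unchanged (render.gen unchanged, tokens.gen unchanged); reused cached -4 without running.
  tables.gen: checked — values it read are unchanged (link.gen unchanged, report.gen unchanged); reused cached -4 without running.
  check.gen: checked — values it read are unchanged (tables.gen unchanged, link.gen unchanged); reused cached -4 without running.

Key observation: the change is absorbed at render.gen — it re-runs but produces the same value, and the output's value is unchanged.

Marked dirty: assets.gen, check.gen, link.gen, render.gen, report.gen, tables.gen, tokens.gen.
Target commands that run: render.gen — 1 in total.
Checked but reused from cache: assets.gen, check.gen, link.gen, report.gen, tables.gen, tokens.gen.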